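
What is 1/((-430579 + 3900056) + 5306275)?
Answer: 1/8775752 ≈ 1.1395e-7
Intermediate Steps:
1/((-430579 + 3900056) + 5306275) = 1/(3469477 + 5306275) = 1/8775752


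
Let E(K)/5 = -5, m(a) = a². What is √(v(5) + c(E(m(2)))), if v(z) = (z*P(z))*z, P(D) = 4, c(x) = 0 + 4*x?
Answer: 0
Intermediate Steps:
E(K) = -25 (E(K) = 5*(-5) = -25)
c(x) = 4*x
v(z) = 4*z² (v(z) = (z*4)*z = (4*z)*z = 4*z²)
√(v(5) + c(E(m(2)))) = √(4*5² + 4*(-25)) = √(4*25 - 100) = √(100 - 100) = √0 = 0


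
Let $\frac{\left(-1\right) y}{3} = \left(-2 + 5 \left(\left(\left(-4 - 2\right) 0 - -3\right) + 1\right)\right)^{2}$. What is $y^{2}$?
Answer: $944784$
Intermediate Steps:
$y = -972$ ($y = - 3 \left(-2 + 5 \left(\left(\left(-4 - 2\right) 0 - -3\right) + 1\right)\right)^{2} = - 3 \left(-2 + 5 \left(\left(\left(-4 - 2\right) 0 + 3\right) + 1\right)\right)^{2} = - 3 \left(-2 + 5 \left(\left(\left(-6\right) 0 + 3\right) + 1\right)\right)^{2} = - 3 \left(-2 + 5 \left(\left(0 + 3\right) + 1\right)\right)^{2} = - 3 \left(-2 + 5 \left(3 + 1\right)\right)^{2} = - 3 \left(-2 + 5 \cdot 4\right)^{2} = - 3 \left(-2 + 20\right)^{2} = - 3 \cdot 18^{2} = \left(-3\right) 324 = -972$)
$y^{2} = \left(-972\right)^{2} = 944784$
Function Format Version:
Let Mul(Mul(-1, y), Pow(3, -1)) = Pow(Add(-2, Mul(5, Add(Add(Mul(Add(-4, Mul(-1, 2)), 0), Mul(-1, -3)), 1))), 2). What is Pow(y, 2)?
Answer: 944784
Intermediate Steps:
y = -972 (y = Mul(-3, Pow(Add(-2, Mul(5, Add(Add(Mul(Add(-4, Mul(-1, 2)), 0), Mul(-1, -3)), 1))), 2)) = Mul(-3, Pow(Add(-2, Mul(5, Add(Add(Mul(Add(-4, -2), 0), 3), 1))), 2)) = Mul(-3, Pow(Add(-2, Mul(5, Add(Add(Mul(-6, 0), 3), 1))), 2)) = Mul(-3, Pow(Add(-2, Mul(5, Add(Add(0, 3), 1))), 2)) = Mul(-3, Pow(Add(-2, Mul(5, Add(3, 1))), 2)) = Mul(-3, Pow(Add(-2, Mul(5, 4)), 2)) = Mul(-3, Pow(Add(-2, 20), 2)) = Mul(-3, Pow(18, 2)) = Mul(-3, 324) = -972)
Pow(y, 2) = Pow(-972, 2) = 944784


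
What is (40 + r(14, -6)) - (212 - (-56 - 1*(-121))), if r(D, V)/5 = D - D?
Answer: -107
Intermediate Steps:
r(D, V) = 0 (r(D, V) = 5*(D - D) = 5*0 = 0)
(40 + r(14, -6)) - (212 - (-56 - 1*(-121))) = (40 + 0) - (212 - (-56 - 1*(-121))) = 40 - (212 - (-56 + 121)) = 40 - (212 - 1*65) = 40 - (212 - 65) = 40 - 1*147 = 40 - 147 = -107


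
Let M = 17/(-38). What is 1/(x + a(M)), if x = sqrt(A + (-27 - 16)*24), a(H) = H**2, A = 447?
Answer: 417316/1219888081 - 6255408*I*sqrt(65)/1219888081 ≈ 0.00034209 - 0.041342*I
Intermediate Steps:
M = -17/38 (M = 17*(-1/38) = -17/38 ≈ -0.44737)
x = 3*I*sqrt(65) (x = sqrt(447 + (-27 - 16)*24) = sqrt(447 - 43*24) = sqrt(447 - 1032) = sqrt(-585) = 3*I*sqrt(65) ≈ 24.187*I)
1/(x + a(M)) = 1/(3*I*sqrt(65) + (-17/38)**2) = 1/(3*I*sqrt(65) + 289/1444) = 1/(289/1444 + 3*I*sqrt(65))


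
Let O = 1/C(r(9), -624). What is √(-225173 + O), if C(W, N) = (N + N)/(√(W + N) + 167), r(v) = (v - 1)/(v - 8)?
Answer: √(-21919253538 - 156*I*√154)/312 ≈ 2.0955e-5 - 474.52*I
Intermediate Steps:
r(v) = (-1 + v)/(-8 + v)
C(W, N) = 2*N/(167 + √(N + W)) (C(W, N) = (2*N)/(√(N + W) + 167) = (2*N)/(167 + √(N + W)) = 2*N/(167 + √(N + W)))
O = -167/1248 - I*√154/624 (O = 1/(2*(-624)/(167 + √(-624 + (-1 + 9)/(-8 + 9)))) = 1/(2*(-624)/(167 + √(-624 + 8/1))) = 1/(2*(-624)/(167 + √(-624 + 1*8))) = 1/(2*(-624)/(167 + √(-624 + 8))) = 1/(2*(-624)/(167 + √(-616))) = 1/(2*(-624)/(167 + 2*I*√154)) = 1/(-1248/(167 + 2*I*√154)) = -167/1248 - I*√154/624 ≈ -0.13381 - 0.019887*I)
√(-225173 + O) = √(-225173 + (-167/1248 - I*√154/624)) = √(-281016071/1248 - I*√154/624)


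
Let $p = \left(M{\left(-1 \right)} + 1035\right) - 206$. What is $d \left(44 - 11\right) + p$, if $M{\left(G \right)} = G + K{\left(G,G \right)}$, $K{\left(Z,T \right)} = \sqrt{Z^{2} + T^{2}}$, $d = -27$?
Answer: $-63 + \sqrt{2} \approx -61.586$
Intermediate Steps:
$K{\left(Z,T \right)} = \sqrt{T^{2} + Z^{2}}$
$M{\left(G \right)} = G + \sqrt{2} \sqrt{G^{2}}$ ($M{\left(G \right)} = G + \sqrt{G^{2} + G^{2}} = G + \sqrt{2 G^{2}} = G + \sqrt{2} \sqrt{G^{2}}$)
$p = 828 + \sqrt{2}$ ($p = \left(\left(-1 + \sqrt{2} \sqrt{\left(-1\right)^{2}}\right) + 1035\right) - 206 = \left(\left(-1 + \sqrt{2} \sqrt{1}\right) + 1035\right) - 206 = \left(\left(-1 + \sqrt{2} \cdot 1\right) + 1035\right) - 206 = \left(\left(-1 + \sqrt{2}\right) + 1035\right) - 206 = \left(1034 + \sqrt{2}\right) - 206 = 828 + \sqrt{2} \approx 829.41$)
$d \left(44 - 11\right) + p = - 27 \left(44 - 11\right) + \left(828 + \sqrt{2}\right) = \left(-27\right) 33 + \left(828 + \sqrt{2}\right) = -891 + \left(828 + \sqrt{2}\right) = -63 + \sqrt{2}$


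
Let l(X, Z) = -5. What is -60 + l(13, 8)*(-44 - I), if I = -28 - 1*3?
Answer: 5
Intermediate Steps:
I = -31 (I = -28 - 3 = -31)
-60 + l(13, 8)*(-44 - I) = -60 - 5*(-44 - 1*(-31)) = -60 - 5*(-44 + 31) = -60 - 5*(-13) = -60 + 65 = 5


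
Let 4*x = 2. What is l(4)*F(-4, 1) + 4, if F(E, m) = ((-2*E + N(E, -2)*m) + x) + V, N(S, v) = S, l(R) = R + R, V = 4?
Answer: 72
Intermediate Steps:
x = ½ (x = (¼)*2 = ½ ≈ 0.50000)
l(R) = 2*R
F(E, m) = 9/2 - 2*E + E*m (F(E, m) = ((-2*E + E*m) + ½) + 4 = (½ - 2*E + E*m) + 4 = 9/2 - 2*E + E*m)
l(4)*F(-4, 1) + 4 = (2*4)*(9/2 - 2*(-4) - 4*1) + 4 = 8*(9/2 + 8 - 4) + 4 = 8*(17/2) + 4 = 68 + 4 = 72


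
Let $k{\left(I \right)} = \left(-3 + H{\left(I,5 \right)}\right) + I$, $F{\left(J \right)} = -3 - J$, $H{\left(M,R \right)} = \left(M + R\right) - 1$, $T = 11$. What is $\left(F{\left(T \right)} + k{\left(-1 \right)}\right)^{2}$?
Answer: $225$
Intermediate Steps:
$H{\left(M,R \right)} = -1 + M + R$
$k{\left(I \right)} = 1 + 2 I$ ($k{\left(I \right)} = \left(-3 + \left(-1 + I + 5\right)\right) + I = \left(-3 + \left(4 + I\right)\right) + I = \left(1 + I\right) + I = 1 + 2 I$)
$\left(F{\left(T \right)} + k{\left(-1 \right)}\right)^{2} = \left(\left(-3 - 11\right) + \left(1 + 2 \left(-1\right)\right)\right)^{2} = \left(\left(-3 - 11\right) + \left(1 - 2\right)\right)^{2} = \left(-14 - 1\right)^{2} = \left(-15\right)^{2} = 225$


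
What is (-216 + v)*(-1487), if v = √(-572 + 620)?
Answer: 321192 - 5948*√3 ≈ 3.1089e+5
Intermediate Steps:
v = 4*√3 (v = √48 = 4*√3 ≈ 6.9282)
(-216 + v)*(-1487) = (-216 + 4*√3)*(-1487) = 321192 - 5948*√3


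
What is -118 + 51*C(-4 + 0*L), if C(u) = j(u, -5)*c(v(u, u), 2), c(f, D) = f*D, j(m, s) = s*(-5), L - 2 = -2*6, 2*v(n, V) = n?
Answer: -5218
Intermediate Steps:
v(n, V) = n/2
L = -10 (L = 2 - 2*6 = 2 - 12 = -10)
j(m, s) = -5*s
c(f, D) = D*f
C(u) = 25*u (C(u) = (-5*(-5))*(2*(u/2)) = 25*u)
-118 + 51*C(-4 + 0*L) = -118 + 51*(25*(-4 + 0*(-10))) = -118 + 51*(25*(-4 + 0)) = -118 + 51*(25*(-4)) = -118 + 51*(-100) = -118 - 5100 = -5218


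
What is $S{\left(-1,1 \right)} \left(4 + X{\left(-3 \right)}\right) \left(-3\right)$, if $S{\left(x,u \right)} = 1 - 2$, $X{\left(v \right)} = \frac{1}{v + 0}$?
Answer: $11$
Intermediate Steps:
$X{\left(v \right)} = \frac{1}{v}$
$S{\left(x,u \right)} = -1$
$S{\left(-1,1 \right)} \left(4 + X{\left(-3 \right)}\right) \left(-3\right) = - \left(4 + \frac{1}{-3}\right) \left(-3\right) = - \left(4 - \frac{1}{3}\right) \left(-3\right) = - \frac{11 \left(-3\right)}{3} = \left(-1\right) \left(-11\right) = 11$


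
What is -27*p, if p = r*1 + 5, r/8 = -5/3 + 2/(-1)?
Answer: 657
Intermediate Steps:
r = -88/3 (r = 8*(-5/3 + 2/(-1)) = 8*(-5*1/3 + 2*(-1)) = 8*(-5/3 - 2) = 8*(-11/3) = -88/3 ≈ -29.333)
p = -73/3 (p = -88/3*1 + 5 = -88/3 + 5 = -73/3 ≈ -24.333)
-27*p = -27*(-73/3) = 657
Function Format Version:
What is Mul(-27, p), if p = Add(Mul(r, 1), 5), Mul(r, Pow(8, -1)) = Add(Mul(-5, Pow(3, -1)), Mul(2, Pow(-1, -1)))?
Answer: 657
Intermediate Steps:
r = Rational(-88, 3) (r = Mul(8, Add(Mul(-5, Pow(3, -1)), Mul(2, Pow(-1, -1)))) = Mul(8, Add(Mul(-5, Rational(1, 3)), Mul(2, -1))) = Mul(8, Add(Rational(-5, 3), -2)) = Mul(8, Rational(-11, 3)) = Rational(-88, 3) ≈ -29.333)
p = Rational(-73, 3) (p = Add(Mul(Rational(-88, 3), 1), 5) = Add(Rational(-88, 3), 5) = Rational(-73, 3) ≈ -24.333)
Mul(-27, p) = Mul(-27, Rational(-73, 3)) = 657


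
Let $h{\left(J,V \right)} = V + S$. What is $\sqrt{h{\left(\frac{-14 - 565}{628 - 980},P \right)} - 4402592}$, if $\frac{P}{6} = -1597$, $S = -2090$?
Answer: $2 i \sqrt{1103566} \approx 2101.0 i$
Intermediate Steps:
$P = -9582$ ($P = 6 \left(-1597\right) = -9582$)
$h{\left(J,V \right)} = -2090 + V$ ($h{\left(J,V \right)} = V - 2090 = -2090 + V$)
$\sqrt{h{\left(\frac{-14 - 565}{628 - 980},P \right)} - 4402592} = \sqrt{\left(-2090 - 9582\right) - 4402592} = \sqrt{-11672 - 4402592} = \sqrt{-4414264} = 2 i \sqrt{1103566}$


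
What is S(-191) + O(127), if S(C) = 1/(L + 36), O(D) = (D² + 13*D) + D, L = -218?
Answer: 3259073/182 ≈ 17907.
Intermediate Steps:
O(D) = D² + 14*D
S(C) = -1/182 (S(C) = 1/(-218 + 36) = 1/(-182) = -1/182)
S(-191) + O(127) = -1/182 + 127*(14 + 127) = -1/182 + 127*141 = -1/182 + 17907 = 3259073/182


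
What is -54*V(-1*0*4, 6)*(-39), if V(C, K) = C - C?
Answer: 0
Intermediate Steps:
V(C, K) = 0
-54*V(-1*0*4, 6)*(-39) = -54*0*(-39) = 0*(-39) = 0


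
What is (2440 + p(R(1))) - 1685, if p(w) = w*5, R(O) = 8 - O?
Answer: 790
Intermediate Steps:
p(w) = 5*w
(2440 + p(R(1))) - 1685 = (2440 + 5*(8 - 1*1)) - 1685 = (2440 + 5*(8 - 1)) - 1685 = (2440 + 5*7) - 1685 = (2440 + 35) - 1685 = 2475 - 1685 = 790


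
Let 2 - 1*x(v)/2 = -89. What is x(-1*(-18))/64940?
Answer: 91/32470 ≈ 0.0028026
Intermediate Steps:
x(v) = 182 (x(v) = 4 - 2*(-89) = 4 + 178 = 182)
x(-1*(-18))/64940 = 182/64940 = 182*(1/64940) = 91/32470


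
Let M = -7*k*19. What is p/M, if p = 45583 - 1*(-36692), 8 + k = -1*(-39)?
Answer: -82275/4123 ≈ -19.955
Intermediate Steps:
k = 31 (k = -8 - 1*(-39) = -8 + 39 = 31)
p = 82275 (p = 45583 + 36692 = 82275)
M = -4123 (M = -7*31*19 = -217*19 = -4123)
p/M = 82275/(-4123) = 82275*(-1/4123) = -82275/4123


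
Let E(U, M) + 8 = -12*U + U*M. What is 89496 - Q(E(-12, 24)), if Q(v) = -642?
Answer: 90138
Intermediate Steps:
E(U, M) = -8 - 12*U + M*U (E(U, M) = -8 + (-12*U + U*M) = -8 + (-12*U + M*U) = -8 - 12*U + M*U)
89496 - Q(E(-12, 24)) = 89496 - 1*(-642) = 89496 + 642 = 90138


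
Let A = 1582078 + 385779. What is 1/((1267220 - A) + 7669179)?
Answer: 1/6968542 ≈ 1.4350e-7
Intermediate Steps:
A = 1967857
1/((1267220 - A) + 7669179) = 1/((1267220 - 1*1967857) + 7669179) = 1/((1267220 - 1967857) + 7669179) = 1/(-700637 + 7669179) = 1/6968542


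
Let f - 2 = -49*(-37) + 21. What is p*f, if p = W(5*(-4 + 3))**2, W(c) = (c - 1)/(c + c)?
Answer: 16524/25 ≈ 660.96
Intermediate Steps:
W(c) = (-1 + c)/(2*c) (W(c) = (-1 + c)/((2*c)) = (-1 + c)*(1/(2*c)) = (-1 + c)/(2*c))
f = 1836 (f = 2 + (-49*(-37) + 21) = 2 + (1813 + 21) = 2 + 1834 = 1836)
p = 9/25 (p = ((-1 + 5*(-4 + 3))/(2*((5*(-4 + 3)))))**2 = ((-1 + 5*(-1))/(2*((5*(-1)))))**2 = ((1/2)*(-1 - 5)/(-5))**2 = ((1/2)*(-1/5)*(-6))**2 = (3/5)**2 = 9/25 ≈ 0.36000)
p*f = (9/25)*1836 = 16524/25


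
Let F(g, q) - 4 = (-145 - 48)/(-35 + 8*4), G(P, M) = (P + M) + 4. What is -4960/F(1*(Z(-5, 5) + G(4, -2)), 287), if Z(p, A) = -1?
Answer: -2976/41 ≈ -72.585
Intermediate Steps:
G(P, M) = 4 + M + P (G(P, M) = (M + P) + 4 = 4 + M + P)
F(g, q) = 205/3 (F(g, q) = 4 + (-145 - 48)/(-35 + 8*4) = 4 - 193/(-35 + 32) = 4 - 193/(-3) = 4 - 193*(-⅓) = 4 + 193/3 = 205/3)
-4960/F(1*(Z(-5, 5) + G(4, -2)), 287) = -4960/205/3 = -4960*3/205 = -2976/41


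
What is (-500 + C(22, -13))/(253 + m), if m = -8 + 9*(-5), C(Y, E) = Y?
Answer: -239/100 ≈ -2.3900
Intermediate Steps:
m = -53 (m = -8 - 45 = -53)
(-500 + C(22, -13))/(253 + m) = (-500 + 22)/(253 - 53) = -478/200 = -478*1/200 = -239/100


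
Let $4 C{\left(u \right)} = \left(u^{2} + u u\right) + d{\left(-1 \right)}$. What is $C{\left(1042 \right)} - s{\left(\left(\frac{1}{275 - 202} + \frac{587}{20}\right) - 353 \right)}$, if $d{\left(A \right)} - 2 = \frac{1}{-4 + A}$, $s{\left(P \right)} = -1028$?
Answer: $\frac{10878209}{20} \approx 5.4391 \cdot 10^{5}$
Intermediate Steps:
$d{\left(A \right)} = 2 + \frac{1}{-4 + A}$
$C{\left(u \right)} = \frac{9}{20} + \frac{u^{2}}{2}$ ($C{\left(u \right)} = \frac{\left(u^{2} + u u\right) + \frac{-7 + 2 \left(-1\right)}{-4 - 1}}{4} = \frac{\left(u^{2} + u^{2}\right) + \frac{-7 - 2}{-5}}{4} = \frac{2 u^{2} - - \frac{9}{5}}{4} = \frac{2 u^{2} + \frac{9}{5}}{4} = \frac{\frac{9}{5} + 2 u^{2}}{4} = \frac{9}{20} + \frac{u^{2}}{2}$)
$C{\left(1042 \right)} - s{\left(\left(\frac{1}{275 - 202} + \frac{587}{20}\right) - 353 \right)} = \left(\frac{9}{20} + \frac{1042^{2}}{2}\right) - -1028 = \left(\frac{9}{20} + \frac{1}{2} \cdot 1085764\right) + 1028 = \left(\frac{9}{20} + 542882\right) + 1028 = \frac{10857649}{20} + 1028 = \frac{10878209}{20}$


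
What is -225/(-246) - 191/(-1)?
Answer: 15737/82 ≈ 191.91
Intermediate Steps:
-225/(-246) - 191/(-1) = -225*(-1/246) - 191*(-1) = 75/82 + 191 = 15737/82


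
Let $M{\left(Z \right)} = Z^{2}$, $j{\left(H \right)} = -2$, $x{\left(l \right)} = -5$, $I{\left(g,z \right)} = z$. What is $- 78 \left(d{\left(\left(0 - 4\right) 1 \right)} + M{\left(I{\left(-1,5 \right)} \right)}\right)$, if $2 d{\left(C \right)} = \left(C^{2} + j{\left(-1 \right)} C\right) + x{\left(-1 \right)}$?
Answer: $-2691$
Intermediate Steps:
$d{\left(C \right)} = - \frac{5}{2} + \frac{C^{2}}{2} - C$ ($d{\left(C \right)} = \frac{\left(C^{2} - 2 C\right) - 5}{2} = \frac{-5 + C^{2} - 2 C}{2} = - \frac{5}{2} + \frac{C^{2}}{2} - C$)
$- 78 \left(d{\left(\left(0 - 4\right) 1 \right)} + M{\left(I{\left(-1,5 \right)} \right)}\right) = - 78 \left(\left(- \frac{5}{2} + \frac{\left(\left(0 - 4\right) 1\right)^{2}}{2} - \left(0 - 4\right) 1\right) + 5^{2}\right) = - 78 \left(\left(- \frac{5}{2} + \frac{\left(\left(-4\right) 1\right)^{2}}{2} - \left(-4\right) 1\right) + 25\right) = - 78 \left(\left(- \frac{5}{2} + \frac{\left(-4\right)^{2}}{2} - -4\right) + 25\right) = - 78 \left(\left(- \frac{5}{2} + \frac{1}{2} \cdot 16 + 4\right) + 25\right) = - 78 \left(\left(- \frac{5}{2} + 8 + 4\right) + 25\right) = - 78 \left(\frac{19}{2} + 25\right) = \left(-78\right) \frac{69}{2} = -2691$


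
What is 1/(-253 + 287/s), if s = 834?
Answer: -834/210715 ≈ -0.0039579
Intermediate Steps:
1/(-253 + 287/s) = 1/(-253 + 287/834) = 1/(-210715/834) = -834/210715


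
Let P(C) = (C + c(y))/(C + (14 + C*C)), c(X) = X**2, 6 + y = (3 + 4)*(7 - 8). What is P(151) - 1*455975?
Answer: -5235960765/11483 ≈ -4.5598e+5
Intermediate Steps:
y = -13 (y = -6 + (3 + 4)*(7 - 8) = -6 + 7*(-1) = -6 - 7 = -13)
P(C) = (169 + C)/(14 + C + C**2) (P(C) = (C + (-13)**2)/(C + (14 + C*C)) = (C + 169)/(C + (14 + C**2)) = (169 + C)/(14 + C + C**2))
P(151) - 1*455975 = (169 + 151)/(14 + 151 + 151**2) - 1*455975 = 320/(14 + 151 + 22801) - 455975 = 320/22966 - 455975 = (1/22966)*320 - 455975 = 160/11483 - 455975 = -5235960765/11483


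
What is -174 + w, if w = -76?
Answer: -250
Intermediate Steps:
-174 + w = -174 - 76 = -250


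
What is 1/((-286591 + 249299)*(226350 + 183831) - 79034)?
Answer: -1/15296548886 ≈ -6.5374e-11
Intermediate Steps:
1/((-286591 + 249299)*(226350 + 183831) - 79034) = 1/(-37292*410181 - 79034) = 1/(-15296469852 - 79034) = 1/(-15296548886) = -1/15296548886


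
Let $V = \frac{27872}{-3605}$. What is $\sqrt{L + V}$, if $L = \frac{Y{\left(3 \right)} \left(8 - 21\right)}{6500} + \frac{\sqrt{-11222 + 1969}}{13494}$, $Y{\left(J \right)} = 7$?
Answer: $\frac{\sqrt{-458226838496523915 + 4384209033750 i \sqrt{9253}}}{243229350} \approx 0.0012807 + 2.7831 i$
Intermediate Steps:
$V = - \frac{27872}{3605}$ ($V = 27872 \left(- \frac{1}{3605}\right) = - \frac{27872}{3605} \approx -7.7315$)
$L = - \frac{7}{500} + \frac{i \sqrt{9253}}{13494}$ ($L = \frac{7 \left(8 - 21\right)}{6500} + \frac{\sqrt{-11222 + 1969}}{13494} = 7 \left(-13\right) \frac{1}{6500} + \sqrt{-9253} \cdot \frac{1}{13494} = \left(-91\right) \frac{1}{6500} + i \sqrt{9253} \cdot \frac{1}{13494} = - \frac{7}{500} + \frac{i \sqrt{9253}}{13494} \approx -0.014 + 0.0071285 i$)
$\sqrt{L + V} = \sqrt{\left(- \frac{7}{500} + \frac{i \sqrt{9253}}{13494}\right) - \frac{27872}{3605}} = \sqrt{- \frac{2792247}{360500} + \frac{i \sqrt{9253}}{13494}}$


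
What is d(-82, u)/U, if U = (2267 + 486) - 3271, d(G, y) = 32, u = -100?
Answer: -16/259 ≈ -0.061776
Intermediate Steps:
U = -518 (U = 2753 - 3271 = -518)
d(-82, u)/U = 32/(-518) = 32*(-1/518) = -16/259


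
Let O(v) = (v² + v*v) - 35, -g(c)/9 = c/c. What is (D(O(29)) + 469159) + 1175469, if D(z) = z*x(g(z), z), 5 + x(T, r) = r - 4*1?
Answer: 4342414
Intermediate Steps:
g(c) = -9 (g(c) = -9*c/c = -9*1 = -9)
x(T, r) = -9 + r (x(T, r) = -5 + (r - 4*1) = -5 + (r - 4) = -5 + (-4 + r) = -9 + r)
O(v) = -35 + 2*v² (O(v) = (v² + v²) - 35 = 2*v² - 35 = -35 + 2*v²)
D(z) = z*(-9 + z)
(D(O(29)) + 469159) + 1175469 = ((-35 + 2*29²)*(-9 + (-35 + 2*29²)) + 469159) + 1175469 = ((-35 + 2*841)*(-9 + (-35 + 2*841)) + 469159) + 1175469 = ((-35 + 1682)*(-9 + (-35 + 1682)) + 469159) + 1175469 = (1647*(-9 + 1647) + 469159) + 1175469 = (1647*1638 + 469159) + 1175469 = (2697786 + 469159) + 1175469 = 3166945 + 1175469 = 4342414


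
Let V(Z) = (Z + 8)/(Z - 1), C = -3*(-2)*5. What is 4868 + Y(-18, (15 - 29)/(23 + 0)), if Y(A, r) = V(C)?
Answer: 141210/29 ≈ 4869.3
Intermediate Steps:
C = 30 (C = 6*5 = 30)
V(Z) = (8 + Z)/(-1 + Z)
Y(A, r) = 38/29 (Y(A, r) = (8 + 30)/(-1 + 30) = 38/29)
4868 + Y(-18, (15 - 29)/(23 + 0)) = 4868 + 38/29 = 141210/29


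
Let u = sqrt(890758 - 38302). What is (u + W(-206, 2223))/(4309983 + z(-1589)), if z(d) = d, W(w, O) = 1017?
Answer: 1017/4308394 + sqrt(213114)/2154197 ≈ 0.00045035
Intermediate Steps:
u = 2*sqrt(213114) (u = sqrt(852456) = 2*sqrt(213114) ≈ 923.29)
(u + W(-206, 2223))/(4309983 + z(-1589)) = (2*sqrt(213114) + 1017)/(4309983 - 1589) = (1017 + 2*sqrt(213114))/4308394 = (1017 + 2*sqrt(213114))*(1/4308394) = 1017/4308394 + sqrt(213114)/2154197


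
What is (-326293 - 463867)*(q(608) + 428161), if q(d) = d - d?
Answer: -338315695760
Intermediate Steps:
q(d) = 0
(-326293 - 463867)*(q(608) + 428161) = (-326293 - 463867)*(0 + 428161) = -790160*428161 = -338315695760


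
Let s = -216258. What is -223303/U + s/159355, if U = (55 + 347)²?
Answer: -10076086771/3678915060 ≈ -2.7389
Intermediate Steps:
U = 161604 (U = 402² = 161604)
-223303/U + s/159355 = -223303/161604 - 216258/159355 = -223303*1/161604 - 216258*1/159355 = -223303/161604 - 30894/22765 = -10076086771/3678915060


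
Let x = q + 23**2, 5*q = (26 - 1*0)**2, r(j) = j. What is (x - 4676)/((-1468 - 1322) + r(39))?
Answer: 20059/13755 ≈ 1.4583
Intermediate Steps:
q = 676/5 (q = (26 - 1*0)**2/5 = (26 + 0)**2/5 = (1/5)*26**2 = (1/5)*676 = 676/5 ≈ 135.20)
x = 3321/5 (x = 676/5 + 23**2 = 676/5 + 529 = 3321/5 ≈ 664.20)
(x - 4676)/((-1468 - 1322) + r(39)) = (3321/5 - 4676)/((-1468 - 1322) + 39) = -20059/(5*(-2790 + 39)) = -20059/5/(-2751) = -20059/5*(-1/2751) = 20059/13755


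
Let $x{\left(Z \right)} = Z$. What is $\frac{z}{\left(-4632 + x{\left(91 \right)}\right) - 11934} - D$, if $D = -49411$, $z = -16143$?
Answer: $\frac{814062368}{16475} \approx 49412.0$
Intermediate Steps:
$\frac{z}{\left(-4632 + x{\left(91 \right)}\right) - 11934} - D = - \frac{16143}{\left(-4632 + 91\right) - 11934} - -49411 = - \frac{16143}{-4541 - 11934} + 49411 = - \frac{16143}{-16475} + 49411 = \left(-16143\right) \left(- \frac{1}{16475}\right) + 49411 = \frac{16143}{16475} + 49411 = \frac{814062368}{16475}$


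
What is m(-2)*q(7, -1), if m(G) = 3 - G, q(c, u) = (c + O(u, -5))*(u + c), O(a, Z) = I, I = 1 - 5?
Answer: 90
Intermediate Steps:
I = -4
O(a, Z) = -4
q(c, u) = (-4 + c)*(c + u) (q(c, u) = (c - 4)*(u + c) = (-4 + c)*(c + u))
m(-2)*q(7, -1) = (3 - 1*(-2))*(7**2 - 4*7 - 4*(-1) + 7*(-1)) = (3 + 2)*(49 - 28 + 4 - 7) = 5*18 = 90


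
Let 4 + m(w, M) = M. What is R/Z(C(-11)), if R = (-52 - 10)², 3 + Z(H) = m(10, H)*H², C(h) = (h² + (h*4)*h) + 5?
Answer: 3844/225492597 ≈ 1.7047e-5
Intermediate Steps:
m(w, M) = -4 + M
C(h) = 5 + 5*h² (C(h) = (h² + (4*h)*h) + 5 = (h² + 4*h²) + 5 = 5*h² + 5 = 5 + 5*h²)
Z(H) = -3 + H²*(-4 + H) (Z(H) = -3 + (-4 + H)*H² = -3 + H²*(-4 + H))
R = 3844 (R = (-62)² = 3844)
R/Z(C(-11)) = 3844/(-3 + (5 + 5*(-11)²)²*(-4 + (5 + 5*(-11)²))) = 3844/(-3 + (5 + 5*121)²*(-4 + (5 + 5*121))) = 3844/(-3 + (5 + 605)²*(-4 + (5 + 605))) = 3844/(-3 + 610²*(-4 + 610)) = 3844/(-3 + 372100*606) = 3844/(-3 + 225492600) = 3844/225492597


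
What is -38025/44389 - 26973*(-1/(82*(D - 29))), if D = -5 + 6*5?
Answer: -1209776697/14559592 ≈ -83.091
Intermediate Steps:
D = 25 (D = -5 + 30 = 25)
-38025/44389 - 26973*(-1/(82*(D - 29))) = -38025/44389 - 26973*(-1/(82*(25 - 29))) = -38025*1/44389 - 26973/((-82*(-4))) = -38025/44389 - 26973/328 = -1209776697/14559592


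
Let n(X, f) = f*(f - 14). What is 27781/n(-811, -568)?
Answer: 27781/330576 ≈ 0.084038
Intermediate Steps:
n(X, f) = f*(-14 + f)
27781/n(-811, -568) = 27781/((-568*(-14 - 568))) = 27781/((-568*(-582))) = 27781/330576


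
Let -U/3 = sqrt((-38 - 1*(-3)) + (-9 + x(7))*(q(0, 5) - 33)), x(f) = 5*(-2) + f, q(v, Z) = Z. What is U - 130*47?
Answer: -6110 - 3*sqrt(301) ≈ -6162.0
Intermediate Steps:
x(f) = -10 + f
U = -3*sqrt(301) (U = -3*sqrt((-38 - 1*(-3)) + (-9 + (-10 + 7))*(5 - 33)) = -3*sqrt((-38 + 3) + (-9 - 3)*(-28)) = -3*sqrt(-35 - 12*(-28)) = -3*sqrt(-35 + 336) = -3*sqrt(301) ≈ -52.048)
U - 130*47 = -3*sqrt(301) - 130*47 = -3*sqrt(301) - 6110 = -6110 - 3*sqrt(301)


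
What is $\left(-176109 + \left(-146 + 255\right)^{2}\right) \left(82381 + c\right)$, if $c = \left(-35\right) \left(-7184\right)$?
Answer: $-54822755188$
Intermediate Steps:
$c = 251440$
$\left(-176109 + \left(-146 + 255\right)^{2}\right) \left(82381 + c\right) = \left(-176109 + \left(-146 + 255\right)^{2}\right) \left(82381 + 251440\right) = \left(-176109 + 109^{2}\right) 333821 = \left(-176109 + 11881\right) 333821 = \left(-164228\right) 333821 = -54822755188$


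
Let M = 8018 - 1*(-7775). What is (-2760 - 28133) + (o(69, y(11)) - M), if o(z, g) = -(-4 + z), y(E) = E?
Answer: -46751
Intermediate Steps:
o(z, g) = 4 - z
M = 15793 (M = 8018 + 7775 = 15793)
(-2760 - 28133) + (o(69, y(11)) - M) = (-2760 - 28133) + ((4 - 1*69) - 1*15793) = -30893 + ((4 - 69) - 15793) = -30893 + (-65 - 15793) = -30893 - 15858 = -46751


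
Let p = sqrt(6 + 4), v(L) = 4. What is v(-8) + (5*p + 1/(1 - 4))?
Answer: 11/3 + 5*sqrt(10) ≈ 19.478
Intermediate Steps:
p = sqrt(10) ≈ 3.1623
v(-8) + (5*p + 1/(1 - 4)) = 4 + (5*sqrt(10) + 1/(1 - 4)) = 4 + (5*sqrt(10) + 1/(-3)) = 4 + (5*sqrt(10) - 1/3) = 4 + (-1/3 + 5*sqrt(10)) = 11/3 + 5*sqrt(10)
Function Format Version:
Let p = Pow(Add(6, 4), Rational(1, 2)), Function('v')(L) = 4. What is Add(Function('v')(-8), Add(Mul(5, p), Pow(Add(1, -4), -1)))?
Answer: Add(Rational(11, 3), Mul(5, Pow(10, Rational(1, 2)))) ≈ 19.478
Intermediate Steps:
p = Pow(10, Rational(1, 2)) ≈ 3.1623
Add(Function('v')(-8), Add(Mul(5, p), Pow(Add(1, -4), -1))) = Add(4, Add(Mul(5, Pow(10, Rational(1, 2))), Pow(Add(1, -4), -1))) = Add(4, Add(Mul(5, Pow(10, Rational(1, 2))), Pow(-3, -1))) = Add(4, Add(Mul(5, Pow(10, Rational(1, 2))), Rational(-1, 3))) = Add(4, Add(Rational(-1, 3), Mul(5, Pow(10, Rational(1, 2))))) = Add(Rational(11, 3), Mul(5, Pow(10, Rational(1, 2))))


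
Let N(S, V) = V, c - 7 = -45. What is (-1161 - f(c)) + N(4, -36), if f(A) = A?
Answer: -1159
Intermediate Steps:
c = -38 (c = 7 - 45 = -38)
(-1161 - f(c)) + N(4, -36) = (-1161 - 1*(-38)) - 36 = (-1161 + 38) - 36 = -1123 - 36 = -1159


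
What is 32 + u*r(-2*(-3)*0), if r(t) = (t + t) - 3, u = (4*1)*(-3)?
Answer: 68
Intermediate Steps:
u = -12 (u = 4*(-3) = -12)
r(t) = -3 + 2*t (r(t) = 2*t - 3 = -3 + 2*t)
32 + u*r(-2*(-3)*0) = 32 - 12*(-3 + 2*(-2*(-3)*0)) = 32 - 12*(-3 + 2*(6*0)) = 32 - 12*(-3 + 2*0) = 32 - 12*(-3 + 0) = 32 - 12*(-3) = 32 + 36 = 68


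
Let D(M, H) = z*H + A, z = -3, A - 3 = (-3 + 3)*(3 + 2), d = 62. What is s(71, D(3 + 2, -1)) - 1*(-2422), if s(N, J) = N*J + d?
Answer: 2910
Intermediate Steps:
A = 3 (A = 3 + (-3 + 3)*(3 + 2) = 3 + 0*5 = 3 + 0 = 3)
D(M, H) = 3 - 3*H (D(M, H) = -3*H + 3 = 3 - 3*H)
s(N, J) = 62 + J*N (s(N, J) = N*J + 62 = J*N + 62 = 62 + J*N)
s(71, D(3 + 2, -1)) - 1*(-2422) = (62 + (3 - 3*(-1))*71) - 1*(-2422) = (62 + (3 + 3)*71) + 2422 = (62 + 6*71) + 2422 = (62 + 426) + 2422 = 488 + 2422 = 2910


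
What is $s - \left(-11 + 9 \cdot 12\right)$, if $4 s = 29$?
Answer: $- \frac{359}{4} \approx -89.75$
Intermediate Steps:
$s = \frac{29}{4}$ ($s = \frac{1}{4} \cdot 29 = \frac{29}{4} \approx 7.25$)
$s - \left(-11 + 9 \cdot 12\right) = \frac{29}{4} - \left(-11 + 9 \cdot 12\right) = \frac{29}{4} - \left(-11 + 108\right) = \frac{29}{4} - 97 = - \frac{359}{4}$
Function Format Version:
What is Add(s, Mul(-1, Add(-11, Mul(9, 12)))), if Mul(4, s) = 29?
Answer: Rational(-359, 4) ≈ -89.750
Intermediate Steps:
s = Rational(29, 4) (s = Mul(Rational(1, 4), 29) = Rational(29, 4) ≈ 7.2500)
Add(s, Mul(-1, Add(-11, Mul(9, 12)))) = Add(Rational(29, 4), Mul(-1, Add(-11, Mul(9, 12)))) = Add(Rational(29, 4), Mul(-1, Add(-11, 108))) = Add(Rational(29, 4), Mul(-1, 97)) = Add(Rational(29, 4), -97) = Rational(-359, 4)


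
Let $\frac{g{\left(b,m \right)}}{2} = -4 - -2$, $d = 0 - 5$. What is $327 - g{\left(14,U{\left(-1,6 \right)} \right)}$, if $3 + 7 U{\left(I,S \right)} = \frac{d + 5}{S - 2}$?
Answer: $331$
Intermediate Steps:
$d = -5$
$U{\left(I,S \right)} = - \frac{3}{7}$ ($U{\left(I,S \right)} = - \frac{3}{7} + \frac{\left(-5 + 5\right) \frac{1}{S - 2}}{7} = - \frac{3}{7} + \frac{0 \frac{1}{-2 + S}}{7} = - \frac{3}{7} + \frac{1}{7} \cdot 0 = - \frac{3}{7} + 0 = - \frac{3}{7}$)
$g{\left(b,m \right)} = -4$ ($g{\left(b,m \right)} = 2 \left(-4 - -2\right) = 2 \left(-4 + 2\right) = 2 \left(-2\right) = -4$)
$327 - g{\left(14,U{\left(-1,6 \right)} \right)} = 327 - -4 = 327 + 4 = 331$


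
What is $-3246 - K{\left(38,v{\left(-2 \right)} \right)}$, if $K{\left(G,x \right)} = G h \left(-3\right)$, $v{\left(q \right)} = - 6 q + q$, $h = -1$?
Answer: $-3360$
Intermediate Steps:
$v{\left(q \right)} = - 5 q$
$K{\left(G,x \right)} = 3 G$ ($K{\left(G,x \right)} = G \left(-1\right) \left(-3\right) = - G \left(-3\right) = 3 G$)
$-3246 - K{\left(38,v{\left(-2 \right)} \right)} = -3246 - 3 \cdot 38 = -3246 - 114 = -3360$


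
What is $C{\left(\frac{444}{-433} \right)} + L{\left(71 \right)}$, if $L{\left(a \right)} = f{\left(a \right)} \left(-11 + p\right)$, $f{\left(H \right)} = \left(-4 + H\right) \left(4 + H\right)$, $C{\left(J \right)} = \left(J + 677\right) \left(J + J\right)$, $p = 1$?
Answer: $- \frac{9681237186}{187489} \approx -51636.0$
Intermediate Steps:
$C{\left(J \right)} = 2 J \left(677 + J\right)$ ($C{\left(J \right)} = \left(677 + J\right) 2 J = 2 J \left(677 + J\right)$)
$L{\left(a \right)} = 160 - 10 a^{2}$ ($L{\left(a \right)} = \left(-16 + a^{2}\right) \left(-11 + 1\right) = \left(-16 + a^{2}\right) \left(-10\right) = 160 - 10 a^{2}$)
$C{\left(\frac{444}{-433} \right)} + L{\left(71 \right)} = 2 \frac{444}{-433} \left(677 + \frac{444}{-433}\right) + \left(160 - 10 \cdot 71^{2}\right) = 2 \cdot 444 \left(- \frac{1}{433}\right) \left(677 + 444 \left(- \frac{1}{433}\right)\right) + \left(160 - 50410\right) = 2 \left(- \frac{444}{433}\right) \left(677 - \frac{444}{433}\right) + \left(160 - 50410\right) = 2 \left(- \frac{444}{433}\right) \frac{292697}{433} - 50250 = - \frac{259914936}{187489} - 50250 = - \frac{9681237186}{187489}$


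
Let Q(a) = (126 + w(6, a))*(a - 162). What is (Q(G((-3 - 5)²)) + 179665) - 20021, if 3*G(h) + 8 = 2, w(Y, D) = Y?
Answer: 137996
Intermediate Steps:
G(h) = -2 (G(h) = -8/3 + (⅓)*2 = -8/3 + ⅔ = -2)
Q(a) = -21384 + 132*a (Q(a) = (126 + 6)*(a - 162) = 132*(-162 + a) = -21384 + 132*a)
(Q(G((-3 - 5)²)) + 179665) - 20021 = ((-21384 + 132*(-2)) + 179665) - 20021 = ((-21384 - 264) + 179665) - 20021 = (-21648 + 179665) - 20021 = 158017 - 20021 = 137996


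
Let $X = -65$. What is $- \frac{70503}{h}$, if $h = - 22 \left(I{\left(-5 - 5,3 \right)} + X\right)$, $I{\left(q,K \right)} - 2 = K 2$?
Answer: $- \frac{23501}{418} \approx -56.222$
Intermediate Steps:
$I{\left(q,K \right)} = 2 + 2 K$ ($I{\left(q,K \right)} = 2 + K 2 = 2 + 2 K$)
$h = 1254$ ($h = - 22 \left(\left(2 + 2 \cdot 3\right) - 65\right) = - 22 \left(\left(2 + 6\right) - 65\right) = - 22 \left(8 - 65\right) = \left(-22\right) \left(-57\right) = 1254$)
$- \frac{70503}{h} = - \frac{70503}{1254} = \left(-70503\right) \frac{1}{1254} = - \frac{23501}{418}$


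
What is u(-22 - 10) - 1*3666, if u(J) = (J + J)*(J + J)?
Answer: 430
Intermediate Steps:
u(J) = 4*J**2 (u(J) = (2*J)*(2*J) = 4*J**2)
u(-22 - 10) - 1*3666 = 4*(-22 - 10)**2 - 1*3666 = 4*(-32)**2 - 3666 = 4*1024 - 3666 = 4096 - 3666 = 430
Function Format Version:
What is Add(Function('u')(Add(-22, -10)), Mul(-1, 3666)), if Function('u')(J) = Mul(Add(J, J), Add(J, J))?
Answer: 430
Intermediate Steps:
Function('u')(J) = Mul(4, Pow(J, 2)) (Function('u')(J) = Mul(Mul(2, J), Mul(2, J)) = Mul(4, Pow(J, 2)))
Add(Function('u')(Add(-22, -10)), Mul(-1, 3666)) = Add(Mul(4, Pow(Add(-22, -10), 2)), Mul(-1, 3666)) = Add(Mul(4, Pow(-32, 2)), -3666) = Add(Mul(4, 1024), -3666) = Add(4096, -3666) = 430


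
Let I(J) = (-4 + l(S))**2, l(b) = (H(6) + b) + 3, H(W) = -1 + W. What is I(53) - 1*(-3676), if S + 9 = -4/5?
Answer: 92741/25 ≈ 3709.6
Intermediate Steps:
S = -49/5 (S = -9 - 4/5 = -49/5 ≈ -9.8000)
l(b) = 8 + b (l(b) = ((-1 + 6) + b) + 3 = (5 + b) + 3 = 8 + b)
I(J) = 841/25 (I(J) = (-4 + (8 - 49/5))**2 = (-4 - 9/5)**2 = (-29/5)**2 = 841/25)
I(53) - 1*(-3676) = 841/25 - 1*(-3676) = 841/25 + 3676 = 92741/25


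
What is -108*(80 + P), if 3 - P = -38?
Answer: -13068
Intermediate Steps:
P = 41 (P = 3 - 1*(-38) = 3 + 38 = 41)
-108*(80 + P) = -108*(80 + 41) = -108*121 = -13068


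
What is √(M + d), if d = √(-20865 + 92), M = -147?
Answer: √(-147 + I*√20773) ≈ 5.4254 + 13.283*I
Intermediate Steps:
d = I*√20773 (d = √(-20773) = I*√20773 ≈ 144.13*I)
√(M + d) = √(-147 + I*√20773)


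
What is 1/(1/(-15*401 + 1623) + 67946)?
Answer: 4392/298418831 ≈ 1.4718e-5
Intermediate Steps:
1/(1/(-15*401 + 1623) + 67946) = 1/(1/(-6015 + 1623) + 67946) = 1/(1/(-4392) + 67946) = 1/(-1/4392 + 67946) = 1/(298418831/4392) = 4392/298418831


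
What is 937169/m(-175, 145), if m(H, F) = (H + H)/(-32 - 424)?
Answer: 213674532/175 ≈ 1.2210e+6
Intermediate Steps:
m(H, F) = -H/228 (m(H, F) = (2*H)/(-456) = (2*H)*(-1/456) = -H/228)
937169/m(-175, 145) = 937169/((-1/228*(-175))) = 937169/(175/228) = 937169*(228/175) = 213674532/175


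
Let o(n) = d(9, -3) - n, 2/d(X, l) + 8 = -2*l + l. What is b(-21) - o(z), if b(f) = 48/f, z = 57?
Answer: 1929/35 ≈ 55.114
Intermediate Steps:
d(X, l) = 2/(-8 - l) (d(X, l) = 2/(-8 + (-2*l + l)) = 2/(-8 - l))
o(n) = -2/5 - n (o(n) = -2/(8 - 3) - n = -2/5 - n)
b(-21) - o(z) = 48/(-21) - (-2/5 - 1*57) = 48*(-1/21) - (-2/5 - 57) = -16/7 - 1*(-287/5) = -16/7 + 287/5 = 1929/35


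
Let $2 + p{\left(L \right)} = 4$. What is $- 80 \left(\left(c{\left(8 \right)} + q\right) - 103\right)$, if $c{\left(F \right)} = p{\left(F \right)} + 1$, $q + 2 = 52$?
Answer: $4000$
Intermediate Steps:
$q = 50$ ($q = -2 + 52 = 50$)
$p{\left(L \right)} = 2$ ($p{\left(L \right)} = -2 + 4 = 2$)
$c{\left(F \right)} = 3$ ($c{\left(F \right)} = 2 + 1 = 3$)
$- 80 \left(\left(c{\left(8 \right)} + q\right) - 103\right) = - 80 \left(\left(3 + 50\right) - 103\right) = - 80 \left(53 - 103\right) = \left(-80\right) \left(-50\right) = 4000$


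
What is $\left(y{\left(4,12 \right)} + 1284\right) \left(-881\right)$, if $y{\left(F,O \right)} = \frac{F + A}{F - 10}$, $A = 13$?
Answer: $- \frac{6772247}{6} \approx -1.1287 \cdot 10^{6}$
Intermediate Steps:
$y{\left(F,O \right)} = \frac{13 + F}{-10 + F}$ ($y{\left(F,O \right)} = \frac{F + 13}{F - 10} = \frac{13 + F}{-10 + F}$)
$\left(y{\left(4,12 \right)} + 1284\right) \left(-881\right) = \left(\frac{13 + 4}{-10 + 4} + 1284\right) \left(-881\right) = \left(\frac{1}{-6} \cdot 17 + 1284\right) \left(-881\right) = \left(\left(- \frac{1}{6}\right) 17 + 1284\right) \left(-881\right) = \left(- \frac{17}{6} + 1284\right) \left(-881\right) = \frac{7687}{6} \left(-881\right) = - \frac{6772247}{6}$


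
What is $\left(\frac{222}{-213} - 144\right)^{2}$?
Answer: $\frac{106048804}{5041} \approx 21037.0$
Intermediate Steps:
$\left(\frac{222}{-213} - 144\right)^{2} = \left(222 \left(- \frac{1}{213}\right) - 144\right)^{2} = \left(- \frac{74}{71} - 144\right)^{2} = \left(- \frac{10298}{71}\right)^{2} = \frac{106048804}{5041}$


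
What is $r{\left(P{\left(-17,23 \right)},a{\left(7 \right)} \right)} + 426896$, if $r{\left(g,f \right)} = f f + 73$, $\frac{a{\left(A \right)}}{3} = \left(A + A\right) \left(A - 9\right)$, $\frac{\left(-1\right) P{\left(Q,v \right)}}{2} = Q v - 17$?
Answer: $434025$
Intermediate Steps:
$P{\left(Q,v \right)} = 34 - 2 Q v$ ($P{\left(Q,v \right)} = - 2 \left(Q v - 17\right) = - 2 \left(-17 + Q v\right) = 34 - 2 Q v$)
$a{\left(A \right)} = 6 A \left(-9 + A\right)$ ($a{\left(A \right)} = 3 \left(A + A\right) \left(A - 9\right) = 3 \cdot 2 A \left(-9 + A\right) = 6 A \left(-9 + A\right)$)
$r{\left(g,f \right)} = 73 + f^{2}$ ($r{\left(g,f \right)} = f^{2} + 73 = 73 + f^{2}$)
$r{\left(P{\left(-17,23 \right)},a{\left(7 \right)} \right)} + 426896 = \left(73 + \left(6 \cdot 7 \left(-9 + 7\right)\right)^{2}\right) + 426896 = \left(73 + \left(6 \cdot 7 \left(-2\right)\right)^{2}\right) + 426896 = \left(73 + \left(-84\right)^{2}\right) + 426896 = \left(73 + 7056\right) + 426896 = 7129 + 426896 = 434025$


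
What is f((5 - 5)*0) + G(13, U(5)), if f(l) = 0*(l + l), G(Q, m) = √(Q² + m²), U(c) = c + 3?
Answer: √233 ≈ 15.264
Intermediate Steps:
U(c) = 3 + c
f(l) = 0 (f(l) = 0*(2*l) = 0)
f((5 - 5)*0) + G(13, U(5)) = 0 + √(13² + (3 + 5)²) = 0 + √(169 + 8²) = 0 + √(169 + 64) = 0 + √233 = √233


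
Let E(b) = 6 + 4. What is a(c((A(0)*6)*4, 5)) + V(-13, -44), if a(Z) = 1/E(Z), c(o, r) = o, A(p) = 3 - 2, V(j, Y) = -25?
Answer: -249/10 ≈ -24.900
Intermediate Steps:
E(b) = 10
A(p) = 1
a(Z) = ⅒ (a(Z) = 1/10 = ⅒)
a(c((A(0)*6)*4, 5)) + V(-13, -44) = ⅒ - 25 = -249/10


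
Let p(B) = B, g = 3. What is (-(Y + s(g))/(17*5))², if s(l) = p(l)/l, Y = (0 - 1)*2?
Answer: 1/7225 ≈ 0.00013841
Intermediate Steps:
Y = -2 (Y = -1*2 = -2)
s(l) = 1 (s(l) = l/l = 1)
(-(Y + s(g))/(17*5))² = (-(-2 + 1)/(17*5))² = (-(-1)/85)² = (-1*(-1/85))² = (1/85)² = 1/7225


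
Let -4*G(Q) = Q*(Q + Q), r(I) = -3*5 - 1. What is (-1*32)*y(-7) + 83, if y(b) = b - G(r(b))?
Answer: -3789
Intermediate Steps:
r(I) = -16 (r(I) = -15 - 1 = -16)
G(Q) = -Q²/2 (G(Q) = -Q*(Q + Q)/4 = -Q*2*Q/4 = -Q²/2)
y(b) = 128 + b (y(b) = b - (-1)*(-16)²/2 = b - (-1)*256/2 = b - 1*(-128) = b + 128 = 128 + b)
(-1*32)*y(-7) + 83 = (-1*32)*(128 - 7) + 83 = -32*121 + 83 = -3872 + 83 = -3789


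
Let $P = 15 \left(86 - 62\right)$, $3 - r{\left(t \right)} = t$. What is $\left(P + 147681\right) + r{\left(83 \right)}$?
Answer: $147961$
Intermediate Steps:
$r{\left(t \right)} = 3 - t$
$P = 360$ ($P = 15 \cdot 24 = 360$)
$\left(P + 147681\right) + r{\left(83 \right)} = \left(360 + 147681\right) + \left(3 - 83\right) = 148041 + \left(3 - 83\right) = 148041 - 80 = 147961$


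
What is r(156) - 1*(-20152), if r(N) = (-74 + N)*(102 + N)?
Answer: 41308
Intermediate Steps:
r(156) - 1*(-20152) = (-7548 + 156² + 28*156) - 1*(-20152) = (-7548 + 24336 + 4368) + 20152 = 21156 + 20152 = 41308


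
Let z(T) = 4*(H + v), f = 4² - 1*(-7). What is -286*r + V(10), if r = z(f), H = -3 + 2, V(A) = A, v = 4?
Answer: -3422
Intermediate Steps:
H = -1
f = 23 (f = 16 + 7 = 23)
z(T) = 12 (z(T) = 4*(-1 + 4) = 4*3 = 12)
r = 12
-286*r + V(10) = -286*12 + 10 = -3432 + 10 = -3422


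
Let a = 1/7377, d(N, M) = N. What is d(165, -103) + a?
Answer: 1217206/7377 ≈ 165.00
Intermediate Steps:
a = 1/7377 ≈ 0.00013556
d(165, -103) + a = 165 + 1/7377 = 1217206/7377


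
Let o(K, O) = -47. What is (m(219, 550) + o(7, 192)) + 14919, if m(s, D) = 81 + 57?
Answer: 15010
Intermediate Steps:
m(s, D) = 138
(m(219, 550) + o(7, 192)) + 14919 = (138 - 47) + 14919 = 91 + 14919 = 15010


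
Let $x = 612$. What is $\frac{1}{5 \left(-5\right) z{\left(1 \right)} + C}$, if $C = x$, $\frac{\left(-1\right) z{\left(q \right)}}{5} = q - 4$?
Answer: $\frac{1}{237} \approx 0.0042194$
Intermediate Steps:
$z{\left(q \right)} = 20 - 5 q$ ($z{\left(q \right)} = - 5 \left(q - 4\right) = - 5 \left(-4 + q\right) = 20 - 5 q$)
$C = 612$
$\frac{1}{5 \left(-5\right) z{\left(1 \right)} + C} = \frac{1}{5 \left(-5\right) \left(20 - 5\right) + 612} = \frac{1}{- 25 \left(20 - 5\right) + 612} = \frac{1}{\left(-25\right) 15 + 612} = \frac{1}{-375 + 612} = \frac{1}{237}$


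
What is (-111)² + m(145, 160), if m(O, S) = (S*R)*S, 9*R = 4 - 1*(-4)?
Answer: 315689/9 ≈ 35077.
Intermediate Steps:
R = 8/9 (R = (4 - 1*(-4))/9 = (4 + 4)/9 = (⅑)*8 = 8/9 ≈ 0.88889)
m(O, S) = 8*S²/9 (m(O, S) = (S*(8/9))*S = (8*S/9)*S = 8*S²/9)
(-111)² + m(145, 160) = (-111)² + (8/9)*160² = 12321 + (8/9)*25600 = 12321 + 204800/9 = 315689/9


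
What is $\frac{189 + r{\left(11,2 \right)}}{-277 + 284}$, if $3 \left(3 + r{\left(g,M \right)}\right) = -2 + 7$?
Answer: $\frac{563}{21} \approx 26.81$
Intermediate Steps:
$r{\left(g,M \right)} = - \frac{4}{3}$ ($r{\left(g,M \right)} = -3 + \frac{-2 + 7}{3} = -3 + \frac{1}{3} \cdot 5 = -3 + \frac{5}{3} = - \frac{4}{3}$)
$\frac{189 + r{\left(11,2 \right)}}{-277 + 284} = \frac{189 - \frac{4}{3}}{-277 + 284} = \frac{563}{3 \cdot 7} = \frac{563}{3} \cdot \frac{1}{7} = \frac{563}{21}$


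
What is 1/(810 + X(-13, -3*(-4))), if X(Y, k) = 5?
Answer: 1/815 ≈ 0.0012270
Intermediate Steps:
1/(810 + X(-13, -3*(-4))) = 1/(810 + 5) = 1/815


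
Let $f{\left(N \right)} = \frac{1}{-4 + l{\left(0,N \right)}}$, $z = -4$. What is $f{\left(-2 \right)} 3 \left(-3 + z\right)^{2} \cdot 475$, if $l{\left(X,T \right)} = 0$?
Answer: $- \frac{69825}{4} \approx -17456.0$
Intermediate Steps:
$f{\left(N \right)} = - \frac{1}{4}$ ($f{\left(N \right)} = \frac{1}{-4 + 0} = \frac{1}{-4} = - \frac{1}{4}$)
$f{\left(-2 \right)} 3 \left(-3 + z\right)^{2} \cdot 475 = \left(- \frac{1}{4}\right) 3 \left(-3 - 4\right)^{2} \cdot 475 = - \frac{3 \left(-7\right)^{2}}{4} \cdot 475 = \left(- \frac{3}{4}\right) 49 \cdot 475 = \left(- \frac{147}{4}\right) 475 = - \frac{69825}{4}$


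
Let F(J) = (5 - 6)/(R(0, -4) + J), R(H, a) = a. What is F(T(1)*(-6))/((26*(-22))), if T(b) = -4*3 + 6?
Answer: 1/18304 ≈ 5.4633e-5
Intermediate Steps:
T(b) = -6 (T(b) = -12 + 6 = -6)
F(J) = -1/(-4 + J) (F(J) = (5 - 6)/(-4 + J) = -1/(-4 + J))
F(T(1)*(-6))/((26*(-22))) = (-1/(-4 - 6*(-6)))/((26*(-22))) = -1/(-4 + 36)/(-572) = -1/32*(-1/572) = 1/18304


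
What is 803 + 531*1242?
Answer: 660305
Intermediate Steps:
803 + 531*1242 = 803 + 659502 = 660305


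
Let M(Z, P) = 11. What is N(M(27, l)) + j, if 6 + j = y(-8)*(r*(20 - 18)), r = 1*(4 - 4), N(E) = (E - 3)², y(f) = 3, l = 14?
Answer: 58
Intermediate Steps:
N(E) = (-3 + E)²
r = 0 (r = 1*0 = 0)
j = -6 (j = -6 + 3*(0*(20 - 18)) = -6 + 3*(0*2) = -6 + 3*0 = -6 + 0 = -6)
N(M(27, l)) + j = (-3 + 11)² - 6 = 8² - 6 = 64 - 6 = 58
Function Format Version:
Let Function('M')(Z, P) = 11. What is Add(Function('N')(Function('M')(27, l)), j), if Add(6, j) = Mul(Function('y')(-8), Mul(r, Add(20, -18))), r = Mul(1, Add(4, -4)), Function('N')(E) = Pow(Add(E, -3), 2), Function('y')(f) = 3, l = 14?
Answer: 58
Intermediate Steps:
Function('N')(E) = Pow(Add(-3, E), 2)
r = 0 (r = Mul(1, 0) = 0)
j = -6 (j = Add(-6, Mul(3, Mul(0, Add(20, -18)))) = Add(-6, Mul(3, Mul(0, 2))) = Add(-6, Mul(3, 0)) = Add(-6, 0) = -6)
Add(Function('N')(Function('M')(27, l)), j) = Add(Pow(Add(-3, 11), 2), -6) = Add(Pow(8, 2), -6) = Add(64, -6) = 58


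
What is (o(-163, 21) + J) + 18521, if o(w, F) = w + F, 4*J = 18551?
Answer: 92067/4 ≈ 23017.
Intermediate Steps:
J = 18551/4 (J = (¼)*18551 = 18551/4 ≈ 4637.8)
o(w, F) = F + w
(o(-163, 21) + J) + 18521 = ((21 - 163) + 18551/4) + 18521 = (-142 + 18551/4) + 18521 = 17983/4 + 18521 = 92067/4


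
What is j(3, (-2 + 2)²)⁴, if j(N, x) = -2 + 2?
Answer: 0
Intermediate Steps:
j(N, x) = 0
j(3, (-2 + 2)²)⁴ = 0⁴ = 0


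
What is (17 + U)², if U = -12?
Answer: 25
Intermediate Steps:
(17 + U)² = (17 - 12)² = 5² = 25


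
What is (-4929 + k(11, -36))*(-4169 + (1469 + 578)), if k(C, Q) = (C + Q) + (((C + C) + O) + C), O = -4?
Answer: 10450850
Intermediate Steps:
k(C, Q) = -4 + Q + 4*C (k(C, Q) = (C + Q) + (((C + C) - 4) + C) = (C + Q) + ((2*C - 4) + C) = (C + Q) + ((-4 + 2*C) + C) = (C + Q) + (-4 + 3*C) = -4 + Q + 4*C)
(-4929 + k(11, -36))*(-4169 + (1469 + 578)) = (-4929 + (-4 - 36 + 4*11))*(-4169 + (1469 + 578)) = (-4929 + (-4 - 36 + 44))*(-4169 + 2047) = (-4929 + 4)*(-2122) = -4925*(-2122) = 10450850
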